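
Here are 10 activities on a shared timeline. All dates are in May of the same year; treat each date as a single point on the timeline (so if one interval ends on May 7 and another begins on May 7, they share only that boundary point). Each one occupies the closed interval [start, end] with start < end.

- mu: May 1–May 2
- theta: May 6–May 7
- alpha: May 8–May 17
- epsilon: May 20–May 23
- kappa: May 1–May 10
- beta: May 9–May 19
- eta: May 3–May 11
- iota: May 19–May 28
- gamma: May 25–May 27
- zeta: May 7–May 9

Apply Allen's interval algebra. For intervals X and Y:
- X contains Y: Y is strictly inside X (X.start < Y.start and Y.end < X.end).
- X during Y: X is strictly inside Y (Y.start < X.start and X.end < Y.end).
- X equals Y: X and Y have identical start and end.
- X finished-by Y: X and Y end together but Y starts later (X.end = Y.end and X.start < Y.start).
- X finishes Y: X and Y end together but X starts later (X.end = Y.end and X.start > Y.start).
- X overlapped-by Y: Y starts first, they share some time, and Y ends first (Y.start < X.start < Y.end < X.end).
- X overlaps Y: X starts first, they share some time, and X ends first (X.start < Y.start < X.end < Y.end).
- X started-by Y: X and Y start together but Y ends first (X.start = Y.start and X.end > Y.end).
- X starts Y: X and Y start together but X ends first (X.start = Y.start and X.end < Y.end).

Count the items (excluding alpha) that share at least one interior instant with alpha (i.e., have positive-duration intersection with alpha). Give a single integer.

4

Target alpha = [May 8, May 17].
beta [May 9, May 19] → overlapped-by → counts.
epsilon [May 20, May 23] → after → no.
eta [May 3, May 11] → overlaps → counts.
gamma [May 25, May 27] → after → no.
iota [May 19, May 28] → after → no.
kappa [May 1, May 10] → overlaps → counts.
mu [May 1, May 2] → before → no.
theta [May 6, May 7] → before → no.
zeta [May 7, May 9] → overlaps → counts.
Total: 4.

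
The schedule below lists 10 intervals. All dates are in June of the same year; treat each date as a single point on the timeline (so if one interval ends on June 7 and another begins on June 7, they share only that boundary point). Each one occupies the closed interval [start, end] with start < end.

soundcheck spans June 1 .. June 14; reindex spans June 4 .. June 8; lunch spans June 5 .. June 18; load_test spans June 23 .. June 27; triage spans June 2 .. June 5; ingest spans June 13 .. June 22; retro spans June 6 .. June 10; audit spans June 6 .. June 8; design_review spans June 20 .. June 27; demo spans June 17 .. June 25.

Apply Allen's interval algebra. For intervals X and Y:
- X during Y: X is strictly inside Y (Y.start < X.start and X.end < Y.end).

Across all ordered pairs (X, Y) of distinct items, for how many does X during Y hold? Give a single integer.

6

Checking all 90 ordered pairs for relation 'during'; matching pairs in alphabetical order:
(audit, lunch): audit during lunch ✓
(audit, soundcheck): audit during soundcheck ✓
(reindex, soundcheck): reindex during soundcheck ✓
(retro, lunch): retro during lunch ✓
(retro, soundcheck): retro during soundcheck ✓
(triage, soundcheck): triage during soundcheck ✓
Count: 6.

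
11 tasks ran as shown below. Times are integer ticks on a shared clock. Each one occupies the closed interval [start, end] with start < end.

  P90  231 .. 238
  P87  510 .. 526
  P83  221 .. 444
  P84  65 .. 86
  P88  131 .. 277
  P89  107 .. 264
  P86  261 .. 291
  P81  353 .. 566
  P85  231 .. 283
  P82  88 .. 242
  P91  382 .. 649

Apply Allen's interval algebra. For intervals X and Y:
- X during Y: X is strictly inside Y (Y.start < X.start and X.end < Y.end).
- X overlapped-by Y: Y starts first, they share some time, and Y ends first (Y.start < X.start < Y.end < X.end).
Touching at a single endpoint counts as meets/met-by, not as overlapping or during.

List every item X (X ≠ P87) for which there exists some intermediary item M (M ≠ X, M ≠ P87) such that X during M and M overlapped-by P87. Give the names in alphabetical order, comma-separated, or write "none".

none

Target P87 = [510, 526].
Intermediaries M with M overlapped-by P87: none.
Union: none.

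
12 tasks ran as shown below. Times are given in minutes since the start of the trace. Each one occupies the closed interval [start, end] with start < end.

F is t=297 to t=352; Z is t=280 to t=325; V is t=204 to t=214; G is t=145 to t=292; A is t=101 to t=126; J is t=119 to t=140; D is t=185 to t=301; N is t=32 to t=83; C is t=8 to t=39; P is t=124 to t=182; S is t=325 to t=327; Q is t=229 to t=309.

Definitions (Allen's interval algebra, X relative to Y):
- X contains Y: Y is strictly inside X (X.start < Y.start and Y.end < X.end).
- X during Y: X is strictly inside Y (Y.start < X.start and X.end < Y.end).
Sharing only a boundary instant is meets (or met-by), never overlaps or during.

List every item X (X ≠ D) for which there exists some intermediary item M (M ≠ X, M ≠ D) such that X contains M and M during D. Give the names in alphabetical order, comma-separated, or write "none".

Target D = [t=185, t=301].
Intermediaries M with M during D: V.
Via V — items with X contains V: G.
Union: G.

G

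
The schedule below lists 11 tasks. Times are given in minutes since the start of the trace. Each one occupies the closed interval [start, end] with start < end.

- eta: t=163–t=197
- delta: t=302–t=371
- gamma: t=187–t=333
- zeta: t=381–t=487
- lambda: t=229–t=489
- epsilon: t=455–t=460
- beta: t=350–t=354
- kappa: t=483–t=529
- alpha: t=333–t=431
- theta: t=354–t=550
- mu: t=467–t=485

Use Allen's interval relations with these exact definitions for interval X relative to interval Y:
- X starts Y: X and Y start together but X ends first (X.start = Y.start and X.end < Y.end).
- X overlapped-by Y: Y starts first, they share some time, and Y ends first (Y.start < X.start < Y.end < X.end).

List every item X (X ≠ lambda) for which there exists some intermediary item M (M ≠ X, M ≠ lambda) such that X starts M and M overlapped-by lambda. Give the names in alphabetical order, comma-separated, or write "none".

Target lambda = [t=229, t=489].
Intermediaries M with M overlapped-by lambda: kappa, theta.
Via kappa — items with X starts kappa: none.
Via theta — items with X starts theta: none.
Union: none.

none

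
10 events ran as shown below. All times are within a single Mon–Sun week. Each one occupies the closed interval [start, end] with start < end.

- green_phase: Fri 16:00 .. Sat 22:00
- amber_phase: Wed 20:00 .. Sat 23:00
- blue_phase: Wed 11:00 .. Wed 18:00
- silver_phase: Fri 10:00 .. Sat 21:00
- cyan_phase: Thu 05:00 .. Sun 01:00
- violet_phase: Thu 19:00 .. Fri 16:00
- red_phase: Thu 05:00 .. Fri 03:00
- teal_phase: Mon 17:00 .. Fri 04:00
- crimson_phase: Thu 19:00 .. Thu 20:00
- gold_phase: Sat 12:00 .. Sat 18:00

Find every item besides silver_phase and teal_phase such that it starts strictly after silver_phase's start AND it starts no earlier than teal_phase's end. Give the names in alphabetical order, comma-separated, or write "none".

Conditions: its start is strictly after silver_phase's start (X.start > Fri 10:00) AND its start is no earlier than teal_phase's end (X.start >= Fri 04:00).
amber_phase: start Wed 20:00 > Fri 10:00? ✗; start Wed 20:00 >= Fri 04:00? ✗ → no.
blue_phase: start Wed 11:00 > Fri 10:00? ✗; start Wed 11:00 >= Fri 04:00? ✗ → no.
crimson_phase: start Thu 19:00 > Fri 10:00? ✗; start Thu 19:00 >= Fri 04:00? ✗ → no.
cyan_phase: start Thu 05:00 > Fri 10:00? ✗; start Thu 05:00 >= Fri 04:00? ✗ → no.
gold_phase: start Sat 12:00 > Fri 10:00? ✓; start Sat 12:00 >= Fri 04:00? ✓ → yes.
green_phase: start Fri 16:00 > Fri 10:00? ✓; start Fri 16:00 >= Fri 04:00? ✓ → yes.
red_phase: start Thu 05:00 > Fri 10:00? ✗; start Thu 05:00 >= Fri 04:00? ✗ → no.
violet_phase: start Thu 19:00 > Fri 10:00? ✗; start Thu 19:00 >= Fri 04:00? ✗ → no.
Result: gold_phase, green_phase.

gold_phase, green_phase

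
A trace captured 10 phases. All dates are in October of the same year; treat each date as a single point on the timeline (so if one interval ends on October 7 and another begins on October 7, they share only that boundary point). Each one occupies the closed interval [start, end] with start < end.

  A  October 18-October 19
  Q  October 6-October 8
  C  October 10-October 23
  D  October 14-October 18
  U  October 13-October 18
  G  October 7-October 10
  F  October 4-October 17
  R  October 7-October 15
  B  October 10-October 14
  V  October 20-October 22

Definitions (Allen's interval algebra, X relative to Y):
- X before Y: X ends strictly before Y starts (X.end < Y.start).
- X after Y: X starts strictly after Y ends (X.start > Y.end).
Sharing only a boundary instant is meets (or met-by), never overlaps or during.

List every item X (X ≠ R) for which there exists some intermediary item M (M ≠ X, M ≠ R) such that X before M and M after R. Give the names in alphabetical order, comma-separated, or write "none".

A, B, D, F, G, Q, U

Target R = [October 7, October 15].
Intermediaries M with M after R: A, V.
Via A — items with X before A: B, F, G, Q.
Via V — items with X before V: A, B, D, F, G, Q, U.
Union: A, B, D, F, G, Q, U.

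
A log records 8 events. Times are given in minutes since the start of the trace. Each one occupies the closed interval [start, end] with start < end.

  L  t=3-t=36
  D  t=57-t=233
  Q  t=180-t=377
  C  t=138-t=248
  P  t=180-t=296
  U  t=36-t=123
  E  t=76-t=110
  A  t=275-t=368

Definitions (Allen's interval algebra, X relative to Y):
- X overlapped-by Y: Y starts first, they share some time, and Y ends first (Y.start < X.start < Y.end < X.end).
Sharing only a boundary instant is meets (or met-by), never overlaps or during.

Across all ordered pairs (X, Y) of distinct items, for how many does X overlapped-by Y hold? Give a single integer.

7

Checking all 56 ordered pairs for relation 'overlapped-by'; matching pairs in alphabetical order:
(A, P): A overlapped-by P ✓
(C, D): C overlapped-by D ✓
(D, U): D overlapped-by U ✓
(P, C): P overlapped-by C ✓
(P, D): P overlapped-by D ✓
(Q, C): Q overlapped-by C ✓
(Q, D): Q overlapped-by D ✓
Count: 7.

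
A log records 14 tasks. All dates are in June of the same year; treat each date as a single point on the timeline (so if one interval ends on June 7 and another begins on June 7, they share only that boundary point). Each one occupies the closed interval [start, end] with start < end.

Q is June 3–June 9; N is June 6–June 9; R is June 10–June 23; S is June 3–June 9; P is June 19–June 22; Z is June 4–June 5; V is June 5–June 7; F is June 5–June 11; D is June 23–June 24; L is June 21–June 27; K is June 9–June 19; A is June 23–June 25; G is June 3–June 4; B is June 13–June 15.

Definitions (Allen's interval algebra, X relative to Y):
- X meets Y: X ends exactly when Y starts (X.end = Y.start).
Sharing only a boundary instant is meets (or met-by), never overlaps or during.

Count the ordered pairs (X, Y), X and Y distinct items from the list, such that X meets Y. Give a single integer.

9

Checking all 182 ordered pairs for relation 'meets'; matching pairs in alphabetical order:
(G, Z): G meets Z ✓
(K, P): K meets P ✓
(N, K): N meets K ✓
(Q, K): Q meets K ✓
(R, A): R meets A ✓
(R, D): R meets D ✓
(S, K): S meets K ✓
(Z, F): Z meets F ✓
(Z, V): Z meets V ✓
Count: 9.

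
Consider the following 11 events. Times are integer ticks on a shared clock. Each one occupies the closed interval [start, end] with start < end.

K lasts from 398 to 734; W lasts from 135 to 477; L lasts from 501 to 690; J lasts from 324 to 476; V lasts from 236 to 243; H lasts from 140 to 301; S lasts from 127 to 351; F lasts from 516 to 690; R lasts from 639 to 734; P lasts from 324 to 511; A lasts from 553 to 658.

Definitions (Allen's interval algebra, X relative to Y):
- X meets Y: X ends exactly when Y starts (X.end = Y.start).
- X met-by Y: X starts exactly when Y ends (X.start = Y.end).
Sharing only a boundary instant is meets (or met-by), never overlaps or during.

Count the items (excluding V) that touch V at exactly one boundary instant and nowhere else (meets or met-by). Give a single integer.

0

Target V = [236, 243].
A [553, 658] → after → no.
F [516, 690] → after → no.
H [140, 301] → contains → no.
J [324, 476] → after → no.
K [398, 734] → after → no.
L [501, 690] → after → no.
P [324, 511] → after → no.
R [639, 734] → after → no.
S [127, 351] → contains → no.
W [135, 477] → contains → no.
Total: 0.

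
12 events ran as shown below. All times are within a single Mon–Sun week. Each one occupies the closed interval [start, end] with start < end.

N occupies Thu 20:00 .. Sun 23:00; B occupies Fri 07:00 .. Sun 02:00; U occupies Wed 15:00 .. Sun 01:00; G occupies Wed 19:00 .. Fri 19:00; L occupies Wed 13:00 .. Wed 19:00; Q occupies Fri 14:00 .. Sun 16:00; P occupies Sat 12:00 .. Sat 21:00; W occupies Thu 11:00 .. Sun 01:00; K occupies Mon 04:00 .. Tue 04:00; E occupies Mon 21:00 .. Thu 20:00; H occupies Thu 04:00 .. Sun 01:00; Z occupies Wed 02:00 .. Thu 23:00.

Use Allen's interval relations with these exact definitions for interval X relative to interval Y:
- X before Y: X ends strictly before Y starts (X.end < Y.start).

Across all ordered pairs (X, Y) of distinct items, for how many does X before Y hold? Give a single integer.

Checking all 132 ordered pairs for relation 'before'; matching pairs in alphabetical order:
(E, B): E before B ✓
(E, P): E before P ✓
(E, Q): E before Q ✓
(G, P): G before P ✓
(K, B): K before B ✓
(K, G): K before G ✓
(K, H): K before H ✓
(K, L): K before L ✓
(K, N): K before N ✓
(K, P): K before P ✓
(K, Q): K before Q ✓
(K, U): K before U ✓
(K, W): K before W ✓
(K, Z): K before Z ✓
(L, B): L before B ✓
(L, H): L before H ✓
(L, N): L before N ✓
(L, P): L before P ✓
(L, Q): L before Q ✓
(L, W): L before W ✓
(Z, B): Z before B ✓
(Z, P): Z before P ✓
(Z, Q): Z before Q ✓
Count: 23.

23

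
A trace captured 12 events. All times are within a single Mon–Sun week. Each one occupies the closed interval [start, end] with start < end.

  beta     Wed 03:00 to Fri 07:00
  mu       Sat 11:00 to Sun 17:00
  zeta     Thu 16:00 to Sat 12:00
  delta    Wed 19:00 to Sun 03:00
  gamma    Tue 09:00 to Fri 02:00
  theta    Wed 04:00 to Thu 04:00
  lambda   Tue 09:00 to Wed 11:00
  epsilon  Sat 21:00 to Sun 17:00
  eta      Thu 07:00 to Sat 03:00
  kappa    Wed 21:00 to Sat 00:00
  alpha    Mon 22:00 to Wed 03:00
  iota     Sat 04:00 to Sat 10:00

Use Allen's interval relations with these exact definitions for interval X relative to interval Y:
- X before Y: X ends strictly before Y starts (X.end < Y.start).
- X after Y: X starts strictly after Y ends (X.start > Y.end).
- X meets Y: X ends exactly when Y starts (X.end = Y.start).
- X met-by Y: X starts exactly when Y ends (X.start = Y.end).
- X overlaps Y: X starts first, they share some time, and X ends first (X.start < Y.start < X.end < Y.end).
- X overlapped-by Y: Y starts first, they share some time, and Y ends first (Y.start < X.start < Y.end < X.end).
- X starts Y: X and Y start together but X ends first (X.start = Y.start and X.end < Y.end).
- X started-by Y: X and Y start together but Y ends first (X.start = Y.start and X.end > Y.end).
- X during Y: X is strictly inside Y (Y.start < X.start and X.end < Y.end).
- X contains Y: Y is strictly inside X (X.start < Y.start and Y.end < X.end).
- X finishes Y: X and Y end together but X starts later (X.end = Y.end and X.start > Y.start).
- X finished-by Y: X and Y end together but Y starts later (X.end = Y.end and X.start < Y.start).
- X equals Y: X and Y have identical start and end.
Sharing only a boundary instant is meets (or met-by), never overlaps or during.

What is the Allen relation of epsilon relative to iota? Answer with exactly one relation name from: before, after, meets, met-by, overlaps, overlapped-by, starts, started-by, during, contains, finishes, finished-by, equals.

epsilon = [Sat 21:00, Sun 17:00]; iota = [Sat 04:00, Sat 10:00].
Compare endpoints: epsilon.start > iota.start, epsilon.start > iota.end, epsilon.end > iota.start, epsilon.end > iota.end.
That pattern is 'after'.

after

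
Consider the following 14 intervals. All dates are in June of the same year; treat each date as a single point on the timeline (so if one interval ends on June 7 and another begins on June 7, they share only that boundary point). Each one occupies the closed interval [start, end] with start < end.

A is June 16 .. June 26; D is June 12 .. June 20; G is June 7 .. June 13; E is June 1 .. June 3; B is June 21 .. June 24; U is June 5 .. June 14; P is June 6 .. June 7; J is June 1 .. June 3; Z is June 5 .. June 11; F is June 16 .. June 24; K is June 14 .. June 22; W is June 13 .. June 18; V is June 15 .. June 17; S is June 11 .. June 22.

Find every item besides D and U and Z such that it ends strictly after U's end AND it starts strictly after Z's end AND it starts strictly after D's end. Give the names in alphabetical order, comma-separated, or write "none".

B

Conditions: its end is strictly after U's end (X.end > June 14) AND its start is strictly after Z's end (X.start > June 11) AND its start is strictly after D's end (X.start > June 20).
A: end June 26 > June 14? ✓; start June 16 > June 11? ✓; start June 16 > June 20? ✗ → no.
B: end June 24 > June 14? ✓; start June 21 > June 11? ✓; start June 21 > June 20? ✓ → yes.
E: end June 3 > June 14? ✗; start June 1 > June 11? ✗; start June 1 > June 20? ✗ → no.
F: end June 24 > June 14? ✓; start June 16 > June 11? ✓; start June 16 > June 20? ✗ → no.
G: end June 13 > June 14? ✗; start June 7 > June 11? ✗; start June 7 > June 20? ✗ → no.
J: end June 3 > June 14? ✗; start June 1 > June 11? ✗; start June 1 > June 20? ✗ → no.
K: end June 22 > June 14? ✓; start June 14 > June 11? ✓; start June 14 > June 20? ✗ → no.
P: end June 7 > June 14? ✗; start June 6 > June 11? ✗; start June 6 > June 20? ✗ → no.
S: end June 22 > June 14? ✓; start June 11 > June 11? ✗; start June 11 > June 20? ✗ → no.
V: end June 17 > June 14? ✓; start June 15 > June 11? ✓; start June 15 > June 20? ✗ → no.
W: end June 18 > June 14? ✓; start June 13 > June 11? ✓; start June 13 > June 20? ✗ → no.
Result: B.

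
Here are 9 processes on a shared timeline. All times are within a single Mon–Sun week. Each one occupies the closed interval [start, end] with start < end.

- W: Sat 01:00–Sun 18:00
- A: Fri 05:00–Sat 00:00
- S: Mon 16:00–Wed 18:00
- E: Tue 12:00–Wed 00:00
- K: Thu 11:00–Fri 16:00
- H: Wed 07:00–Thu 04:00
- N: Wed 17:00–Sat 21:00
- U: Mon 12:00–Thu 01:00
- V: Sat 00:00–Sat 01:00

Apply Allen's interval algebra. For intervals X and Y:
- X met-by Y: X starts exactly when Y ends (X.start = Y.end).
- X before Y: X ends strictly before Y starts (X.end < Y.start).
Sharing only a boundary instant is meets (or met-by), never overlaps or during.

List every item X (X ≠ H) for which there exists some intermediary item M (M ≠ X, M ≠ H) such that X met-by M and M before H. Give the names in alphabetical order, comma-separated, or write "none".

Target H = [Wed 07:00, Thu 04:00].
Intermediaries M with M before H: E.
Via E — items with X met-by E: none.
Union: none.

none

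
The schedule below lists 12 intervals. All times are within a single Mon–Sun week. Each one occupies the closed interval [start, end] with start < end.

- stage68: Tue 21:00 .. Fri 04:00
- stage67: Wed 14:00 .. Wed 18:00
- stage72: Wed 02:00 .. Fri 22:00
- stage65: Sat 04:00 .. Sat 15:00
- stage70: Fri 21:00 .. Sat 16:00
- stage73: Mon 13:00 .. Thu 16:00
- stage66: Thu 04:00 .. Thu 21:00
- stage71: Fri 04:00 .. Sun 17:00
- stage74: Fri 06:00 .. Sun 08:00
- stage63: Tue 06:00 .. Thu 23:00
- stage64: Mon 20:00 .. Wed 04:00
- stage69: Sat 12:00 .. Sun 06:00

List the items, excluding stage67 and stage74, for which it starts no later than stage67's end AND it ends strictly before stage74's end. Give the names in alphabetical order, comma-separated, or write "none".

Conditions: its start is no later than stage67's end (X.start <= Wed 18:00) AND its end is strictly before stage74's end (X.end < Sun 08:00).
stage63: start Tue 06:00 <= Wed 18:00? ✓; end Thu 23:00 < Sun 08:00? ✓ → yes.
stage64: start Mon 20:00 <= Wed 18:00? ✓; end Wed 04:00 < Sun 08:00? ✓ → yes.
stage65: start Sat 04:00 <= Wed 18:00? ✗; end Sat 15:00 < Sun 08:00? ✓ → no.
stage66: start Thu 04:00 <= Wed 18:00? ✗; end Thu 21:00 < Sun 08:00? ✓ → no.
stage68: start Tue 21:00 <= Wed 18:00? ✓; end Fri 04:00 < Sun 08:00? ✓ → yes.
stage69: start Sat 12:00 <= Wed 18:00? ✗; end Sun 06:00 < Sun 08:00? ✓ → no.
stage70: start Fri 21:00 <= Wed 18:00? ✗; end Sat 16:00 < Sun 08:00? ✓ → no.
stage71: start Fri 04:00 <= Wed 18:00? ✗; end Sun 17:00 < Sun 08:00? ✗ → no.
stage72: start Wed 02:00 <= Wed 18:00? ✓; end Fri 22:00 < Sun 08:00? ✓ → yes.
stage73: start Mon 13:00 <= Wed 18:00? ✓; end Thu 16:00 < Sun 08:00? ✓ → yes.
Result: stage63, stage64, stage68, stage72, stage73.

stage63, stage64, stage68, stage72, stage73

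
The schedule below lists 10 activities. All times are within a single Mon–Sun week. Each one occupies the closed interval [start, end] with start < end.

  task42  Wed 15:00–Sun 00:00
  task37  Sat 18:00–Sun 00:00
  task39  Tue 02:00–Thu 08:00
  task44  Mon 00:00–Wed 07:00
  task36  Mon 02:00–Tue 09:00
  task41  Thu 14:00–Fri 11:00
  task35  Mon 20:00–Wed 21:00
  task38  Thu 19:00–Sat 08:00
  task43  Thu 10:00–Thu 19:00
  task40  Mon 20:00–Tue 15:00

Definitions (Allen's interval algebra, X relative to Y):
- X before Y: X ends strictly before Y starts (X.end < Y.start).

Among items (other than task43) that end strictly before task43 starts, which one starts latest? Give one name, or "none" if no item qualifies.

task39

Target task43 = [Thu 10:00, Thu 19:00].
task35 [Mon 20:00, Wed 21:00] → before → candidate.
task36 [Mon 02:00, Tue 09:00] → before → candidate.
task37 [Sat 18:00, Sun 00:00] → after → excluded.
task38 [Thu 19:00, Sat 08:00] → met-by → excluded.
task39 [Tue 02:00, Thu 08:00] → before → candidate.
task40 [Mon 20:00, Tue 15:00] → before → candidate.
task41 [Thu 14:00, Fri 11:00] → overlapped-by → excluded.
task42 [Wed 15:00, Sun 00:00] → contains → excluded.
task44 [Mon 00:00, Wed 07:00] → before → candidate.
Among candidates, latest start is Tue 02:00 → task39.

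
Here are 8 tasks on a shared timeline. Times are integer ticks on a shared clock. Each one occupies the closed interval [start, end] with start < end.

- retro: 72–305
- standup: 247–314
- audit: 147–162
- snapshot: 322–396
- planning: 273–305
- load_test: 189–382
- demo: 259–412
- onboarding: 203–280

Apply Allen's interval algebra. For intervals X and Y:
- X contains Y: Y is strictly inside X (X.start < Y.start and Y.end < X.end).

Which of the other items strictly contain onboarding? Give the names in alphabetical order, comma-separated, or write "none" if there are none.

load_test, retro

Target onboarding = [203, 280].
audit [147, 162] → before → no.
demo [259, 412] → overlapped-by → no.
load_test [189, 382] → contains → yes.
planning [273, 305] → overlapped-by → no.
retro [72, 305] → contains → yes.
snapshot [322, 396] → after → no.
standup [247, 314] → overlapped-by → no.
Result: load_test, retro.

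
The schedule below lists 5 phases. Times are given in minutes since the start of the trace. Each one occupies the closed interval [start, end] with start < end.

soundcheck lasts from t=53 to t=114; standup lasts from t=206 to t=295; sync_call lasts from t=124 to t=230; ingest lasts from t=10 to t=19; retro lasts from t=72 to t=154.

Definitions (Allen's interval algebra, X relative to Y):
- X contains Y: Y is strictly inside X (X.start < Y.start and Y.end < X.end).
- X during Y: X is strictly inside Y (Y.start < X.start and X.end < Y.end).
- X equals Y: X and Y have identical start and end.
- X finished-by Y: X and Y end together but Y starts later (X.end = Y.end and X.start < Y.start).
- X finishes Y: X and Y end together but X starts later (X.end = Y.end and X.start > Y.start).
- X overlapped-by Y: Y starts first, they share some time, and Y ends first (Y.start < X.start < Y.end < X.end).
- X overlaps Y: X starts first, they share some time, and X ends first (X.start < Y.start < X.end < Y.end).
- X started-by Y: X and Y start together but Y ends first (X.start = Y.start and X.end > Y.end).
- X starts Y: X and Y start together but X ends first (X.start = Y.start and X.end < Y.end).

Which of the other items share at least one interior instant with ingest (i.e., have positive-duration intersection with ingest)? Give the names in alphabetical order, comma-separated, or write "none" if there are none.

none

Target ingest = [t=10, t=19].
retro [t=72, t=154] → after → no.
soundcheck [t=53, t=114] → after → no.
standup [t=206, t=295] → after → no.
sync_call [t=124, t=230] → after → no.
Result: none.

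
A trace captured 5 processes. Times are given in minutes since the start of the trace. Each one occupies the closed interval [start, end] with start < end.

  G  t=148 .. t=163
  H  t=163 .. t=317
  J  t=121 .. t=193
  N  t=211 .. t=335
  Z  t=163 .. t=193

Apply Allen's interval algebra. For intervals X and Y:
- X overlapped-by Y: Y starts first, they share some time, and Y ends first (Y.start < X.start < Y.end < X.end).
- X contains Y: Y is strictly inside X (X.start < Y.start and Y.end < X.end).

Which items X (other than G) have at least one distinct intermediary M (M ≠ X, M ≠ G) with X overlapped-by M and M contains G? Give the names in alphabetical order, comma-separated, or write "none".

H

Target G = [t=148, t=163].
Intermediaries M with M contains G: J.
Via J — items with X overlapped-by J: H.
Union: H.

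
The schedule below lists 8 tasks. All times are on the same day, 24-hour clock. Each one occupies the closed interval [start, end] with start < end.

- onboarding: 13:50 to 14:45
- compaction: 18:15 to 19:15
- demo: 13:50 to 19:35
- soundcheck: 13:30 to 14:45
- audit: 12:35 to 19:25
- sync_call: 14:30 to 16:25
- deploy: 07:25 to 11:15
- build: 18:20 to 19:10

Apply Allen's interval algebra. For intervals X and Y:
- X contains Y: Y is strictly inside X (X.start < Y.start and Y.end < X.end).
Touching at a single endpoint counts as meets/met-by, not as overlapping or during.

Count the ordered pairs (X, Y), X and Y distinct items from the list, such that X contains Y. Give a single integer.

9

Checking all 56 ordered pairs for relation 'contains'; matching pairs in alphabetical order:
(audit, build): audit contains build ✓
(audit, compaction): audit contains compaction ✓
(audit, onboarding): audit contains onboarding ✓
(audit, soundcheck): audit contains soundcheck ✓
(audit, sync_call): audit contains sync_call ✓
(compaction, build): compaction contains build ✓
(demo, build): demo contains build ✓
(demo, compaction): demo contains compaction ✓
(demo, sync_call): demo contains sync_call ✓
Count: 9.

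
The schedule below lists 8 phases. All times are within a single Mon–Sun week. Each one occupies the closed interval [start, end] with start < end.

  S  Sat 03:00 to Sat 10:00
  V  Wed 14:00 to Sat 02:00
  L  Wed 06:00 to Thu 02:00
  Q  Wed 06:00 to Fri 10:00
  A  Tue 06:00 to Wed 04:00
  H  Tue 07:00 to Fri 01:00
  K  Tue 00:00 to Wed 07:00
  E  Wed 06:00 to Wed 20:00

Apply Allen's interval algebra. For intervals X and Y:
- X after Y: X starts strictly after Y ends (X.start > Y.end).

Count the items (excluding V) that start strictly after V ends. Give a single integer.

1

Target V = [Wed 14:00, Sat 02:00].
A [Tue 06:00, Wed 04:00] → before → no.
E [Wed 06:00, Wed 20:00] → overlaps → no.
H [Tue 07:00, Fri 01:00] → overlaps → no.
K [Tue 00:00, Wed 07:00] → before → no.
L [Wed 06:00, Thu 02:00] → overlaps → no.
Q [Wed 06:00, Fri 10:00] → overlaps → no.
S [Sat 03:00, Sat 10:00] → after → counts.
Total: 1.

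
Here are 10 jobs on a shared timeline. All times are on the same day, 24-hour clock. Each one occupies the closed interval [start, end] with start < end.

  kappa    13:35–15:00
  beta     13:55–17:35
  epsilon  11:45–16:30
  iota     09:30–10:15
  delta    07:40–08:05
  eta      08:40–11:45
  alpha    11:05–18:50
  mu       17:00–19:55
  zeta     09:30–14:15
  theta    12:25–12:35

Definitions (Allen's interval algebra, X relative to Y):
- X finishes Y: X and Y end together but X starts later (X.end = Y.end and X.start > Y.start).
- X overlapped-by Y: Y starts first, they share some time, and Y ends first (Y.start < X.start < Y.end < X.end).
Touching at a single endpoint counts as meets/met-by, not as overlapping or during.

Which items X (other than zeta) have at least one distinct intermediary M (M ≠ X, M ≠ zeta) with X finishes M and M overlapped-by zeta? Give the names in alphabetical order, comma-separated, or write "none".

Target zeta = [09:30, 14:15].
Intermediaries M with M overlapped-by zeta: alpha, beta, epsilon, kappa.
Via alpha — items with X finishes alpha: none.
Via beta — items with X finishes beta: none.
Via epsilon — items with X finishes epsilon: none.
Via kappa — items with X finishes kappa: none.
Union: none.

none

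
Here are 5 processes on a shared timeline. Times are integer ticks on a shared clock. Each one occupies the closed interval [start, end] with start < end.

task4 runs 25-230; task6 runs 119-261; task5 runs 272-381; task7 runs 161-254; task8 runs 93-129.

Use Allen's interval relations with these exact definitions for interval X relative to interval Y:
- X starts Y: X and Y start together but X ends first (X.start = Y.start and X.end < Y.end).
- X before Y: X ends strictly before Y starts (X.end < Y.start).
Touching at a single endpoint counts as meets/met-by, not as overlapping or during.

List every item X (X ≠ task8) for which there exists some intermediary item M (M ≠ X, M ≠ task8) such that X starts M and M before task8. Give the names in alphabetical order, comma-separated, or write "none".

Target task8 = [93, 129].
Intermediaries M with M before task8: none.
Union: none.

none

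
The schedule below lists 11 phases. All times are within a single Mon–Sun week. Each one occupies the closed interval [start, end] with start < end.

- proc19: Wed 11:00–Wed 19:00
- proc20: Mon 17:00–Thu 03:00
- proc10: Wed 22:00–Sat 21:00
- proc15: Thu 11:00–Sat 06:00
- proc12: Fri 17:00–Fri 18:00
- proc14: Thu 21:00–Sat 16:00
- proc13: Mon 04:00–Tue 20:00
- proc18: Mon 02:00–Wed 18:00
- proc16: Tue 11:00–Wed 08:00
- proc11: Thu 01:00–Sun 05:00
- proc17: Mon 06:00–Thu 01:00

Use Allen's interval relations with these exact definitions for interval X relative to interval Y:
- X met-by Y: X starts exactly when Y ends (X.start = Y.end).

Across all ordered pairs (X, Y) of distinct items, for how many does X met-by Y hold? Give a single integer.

Checking all 110 ordered pairs for relation 'met-by'; matching pairs in alphabetical order:
(proc11, proc17): proc11 met-by proc17 ✓
Count: 1.

1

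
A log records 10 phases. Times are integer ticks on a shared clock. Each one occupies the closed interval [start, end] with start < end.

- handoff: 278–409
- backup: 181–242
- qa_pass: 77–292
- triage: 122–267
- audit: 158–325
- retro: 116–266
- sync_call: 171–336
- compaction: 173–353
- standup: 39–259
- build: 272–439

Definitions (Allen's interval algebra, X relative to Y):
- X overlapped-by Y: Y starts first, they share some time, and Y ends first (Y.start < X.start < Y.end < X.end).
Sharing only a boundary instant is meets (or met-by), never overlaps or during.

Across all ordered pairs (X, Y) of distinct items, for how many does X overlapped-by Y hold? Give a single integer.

Checking all 90 ordered pairs for relation 'overlapped-by'; matching pairs in alphabetical order:
(audit, qa_pass): audit overlapped-by qa_pass ✓
(audit, retro): audit overlapped-by retro ✓
(audit, standup): audit overlapped-by standup ✓
(audit, triage): audit overlapped-by triage ✓
(build, audit): build overlapped-by audit ✓
(build, compaction): build overlapped-by compaction ✓
(build, qa_pass): build overlapped-by qa_pass ✓
(build, sync_call): build overlapped-by sync_call ✓
(compaction, audit): compaction overlapped-by audit ✓
(compaction, qa_pass): compaction overlapped-by qa_pass ✓
(compaction, retro): compaction overlapped-by retro ✓
(compaction, standup): compaction overlapped-by standup ✓
(compaction, sync_call): compaction overlapped-by sync_call ✓
(compaction, triage): compaction overlapped-by triage ✓
(handoff, audit): handoff overlapped-by audit ✓
(handoff, compaction): handoff overlapped-by compaction ✓
(handoff, qa_pass): handoff overlapped-by qa_pass ✓
(handoff, sync_call): handoff overlapped-by sync_call ✓
(qa_pass, standup): qa_pass overlapped-by standup ✓
(retro, standup): retro overlapped-by standup ✓
(sync_call, audit): sync_call overlapped-by audit ✓
(sync_call, qa_pass): sync_call overlapped-by qa_pass ✓
(sync_call, retro): sync_call overlapped-by retro ✓
(sync_call, standup): sync_call overlapped-by standup ✓
... plus 3 further pairs not listed.
Count: 27.

27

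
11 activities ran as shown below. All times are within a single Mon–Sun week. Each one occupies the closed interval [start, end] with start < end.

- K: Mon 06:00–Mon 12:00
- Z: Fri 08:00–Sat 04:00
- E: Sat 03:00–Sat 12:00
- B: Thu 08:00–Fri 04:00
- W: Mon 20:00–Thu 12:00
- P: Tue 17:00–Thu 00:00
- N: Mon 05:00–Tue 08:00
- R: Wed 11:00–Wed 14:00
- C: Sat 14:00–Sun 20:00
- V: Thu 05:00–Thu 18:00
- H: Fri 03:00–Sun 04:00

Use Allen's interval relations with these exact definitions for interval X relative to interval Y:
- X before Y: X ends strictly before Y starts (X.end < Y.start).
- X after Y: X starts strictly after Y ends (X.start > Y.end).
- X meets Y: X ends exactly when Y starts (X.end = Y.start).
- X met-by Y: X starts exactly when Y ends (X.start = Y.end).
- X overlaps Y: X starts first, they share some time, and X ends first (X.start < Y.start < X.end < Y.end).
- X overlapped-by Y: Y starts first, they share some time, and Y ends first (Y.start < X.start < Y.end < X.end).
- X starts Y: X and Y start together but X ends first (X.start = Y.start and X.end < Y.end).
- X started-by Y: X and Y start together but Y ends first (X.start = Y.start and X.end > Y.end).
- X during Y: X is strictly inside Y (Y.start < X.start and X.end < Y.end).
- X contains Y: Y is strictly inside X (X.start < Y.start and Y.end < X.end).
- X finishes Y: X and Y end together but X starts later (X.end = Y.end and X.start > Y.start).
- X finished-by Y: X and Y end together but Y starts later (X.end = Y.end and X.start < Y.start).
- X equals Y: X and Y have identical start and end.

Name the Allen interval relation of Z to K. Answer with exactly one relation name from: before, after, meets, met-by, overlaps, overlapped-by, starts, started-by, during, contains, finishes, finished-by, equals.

Z = [Fri 08:00, Sat 04:00]; K = [Mon 06:00, Mon 12:00].
Compare endpoints: Z.start > K.start, Z.start > K.end, Z.end > K.start, Z.end > K.end.
That pattern is 'after'.

after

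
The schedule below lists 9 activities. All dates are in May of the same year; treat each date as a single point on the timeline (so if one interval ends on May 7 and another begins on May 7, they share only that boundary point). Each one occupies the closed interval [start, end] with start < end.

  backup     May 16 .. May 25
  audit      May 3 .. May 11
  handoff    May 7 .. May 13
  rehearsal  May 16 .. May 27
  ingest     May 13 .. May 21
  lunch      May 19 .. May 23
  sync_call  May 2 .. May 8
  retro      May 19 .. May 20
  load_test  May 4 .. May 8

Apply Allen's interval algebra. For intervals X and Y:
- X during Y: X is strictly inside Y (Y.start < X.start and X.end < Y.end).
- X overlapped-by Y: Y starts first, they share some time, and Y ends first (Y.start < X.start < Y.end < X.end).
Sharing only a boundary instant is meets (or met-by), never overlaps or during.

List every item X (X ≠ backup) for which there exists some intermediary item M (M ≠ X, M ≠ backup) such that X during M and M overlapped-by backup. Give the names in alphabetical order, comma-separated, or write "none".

none

Target backup = [May 16, May 25].
Intermediaries M with M overlapped-by backup: none.
Union: none.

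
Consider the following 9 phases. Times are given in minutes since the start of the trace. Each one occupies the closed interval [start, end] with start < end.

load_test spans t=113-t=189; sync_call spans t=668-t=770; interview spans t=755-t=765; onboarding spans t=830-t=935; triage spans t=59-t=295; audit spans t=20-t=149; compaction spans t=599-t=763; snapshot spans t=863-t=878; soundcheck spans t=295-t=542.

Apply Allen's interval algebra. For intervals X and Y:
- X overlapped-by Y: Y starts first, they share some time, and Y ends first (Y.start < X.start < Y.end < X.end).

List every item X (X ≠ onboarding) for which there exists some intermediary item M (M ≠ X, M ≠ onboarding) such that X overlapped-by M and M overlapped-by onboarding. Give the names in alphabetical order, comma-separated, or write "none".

none

Target onboarding = [t=830, t=935].
Intermediaries M with M overlapped-by onboarding: none.
Union: none.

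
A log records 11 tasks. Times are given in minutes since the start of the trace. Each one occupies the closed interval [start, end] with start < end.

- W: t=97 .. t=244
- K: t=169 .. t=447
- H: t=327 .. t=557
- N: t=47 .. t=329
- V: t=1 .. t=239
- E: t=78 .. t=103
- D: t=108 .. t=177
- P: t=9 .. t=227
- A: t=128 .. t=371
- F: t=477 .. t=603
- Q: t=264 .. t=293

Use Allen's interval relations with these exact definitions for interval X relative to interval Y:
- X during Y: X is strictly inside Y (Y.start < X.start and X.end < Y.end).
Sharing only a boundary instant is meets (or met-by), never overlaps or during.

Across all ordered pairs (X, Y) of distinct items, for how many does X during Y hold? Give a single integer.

Checking all 110 ordered pairs for relation 'during'; matching pairs in alphabetical order:
(D, N): D during N ✓
(D, P): D during P ✓
(D, V): D during V ✓
(D, W): D during W ✓
(E, N): E during N ✓
(E, P): E during P ✓
(E, V): E during V ✓
(P, V): P during V ✓
(Q, A): Q during A ✓
(Q, K): Q during K ✓
(Q, N): Q during N ✓
(W, N): W during N ✓
Count: 12.

12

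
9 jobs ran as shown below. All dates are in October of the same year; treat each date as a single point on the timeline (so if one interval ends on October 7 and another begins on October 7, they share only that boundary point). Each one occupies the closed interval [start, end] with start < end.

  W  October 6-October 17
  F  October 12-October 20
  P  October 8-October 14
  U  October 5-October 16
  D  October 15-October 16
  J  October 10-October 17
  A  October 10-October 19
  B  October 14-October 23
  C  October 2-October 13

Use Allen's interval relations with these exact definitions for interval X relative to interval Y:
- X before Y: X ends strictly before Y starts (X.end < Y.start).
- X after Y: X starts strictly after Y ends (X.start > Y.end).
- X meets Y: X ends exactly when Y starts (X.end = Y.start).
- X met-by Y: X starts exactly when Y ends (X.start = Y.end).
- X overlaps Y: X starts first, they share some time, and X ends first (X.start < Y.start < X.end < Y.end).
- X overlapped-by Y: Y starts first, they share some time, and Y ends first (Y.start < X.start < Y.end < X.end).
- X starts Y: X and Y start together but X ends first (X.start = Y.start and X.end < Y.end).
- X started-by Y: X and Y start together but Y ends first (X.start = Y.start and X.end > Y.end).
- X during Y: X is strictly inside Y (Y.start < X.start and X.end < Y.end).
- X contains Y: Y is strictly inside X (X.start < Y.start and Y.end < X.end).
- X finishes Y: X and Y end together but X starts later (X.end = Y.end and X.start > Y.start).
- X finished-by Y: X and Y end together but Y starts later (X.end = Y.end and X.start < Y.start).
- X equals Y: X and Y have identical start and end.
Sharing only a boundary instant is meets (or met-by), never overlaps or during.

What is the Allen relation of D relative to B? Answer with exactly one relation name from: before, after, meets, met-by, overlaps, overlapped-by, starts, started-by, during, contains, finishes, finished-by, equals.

during

D = [October 15, October 16]; B = [October 14, October 23].
Compare endpoints: D.start > B.start, D.start < B.end, D.end > B.start, D.end < B.end.
That pattern is 'during'.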